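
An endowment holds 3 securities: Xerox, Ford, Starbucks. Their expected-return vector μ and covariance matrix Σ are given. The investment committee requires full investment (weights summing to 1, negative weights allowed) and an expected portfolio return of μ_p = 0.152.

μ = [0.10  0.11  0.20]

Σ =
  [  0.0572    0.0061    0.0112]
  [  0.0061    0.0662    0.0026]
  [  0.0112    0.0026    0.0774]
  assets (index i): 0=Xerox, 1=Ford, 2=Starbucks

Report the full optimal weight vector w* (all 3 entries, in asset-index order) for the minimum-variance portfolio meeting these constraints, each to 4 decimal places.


x=Σ⁻¹μ = [1.1277  1.4646  2.3716]
y=Σ⁻¹𝟙 = [14.0083  13.4048  10.4426]
a=μᵀx=0.748193  b=𝟙ᵀx=4.963872  c=𝟙ᵀy=37.855667  D=ac−b²=3.683325
λ₁=(c·0.152−b)/D = (37.855667·0.152−4.963872)/3.683325 = 0.214532
λ₂=(a−b·0.152)/D = (0.748193−4.963872·0.152)/3.683325 = -0.001715
w* = 0.214532·x + -0.001715·y:
  w_0 = 0.214532·1.1277 + -0.001715·14.0083 = 0.2179  (Xerox)
  w_1 = 0.214532·1.4646 + -0.001715·13.4048 = 0.2912  (Ford)
  w_2 = 0.214532·2.3716 + -0.001715·10.4426 = 0.4909  (Starbucks)
Σw_i=1.0000  μᵀw=0.1520
σ²=wᵀΣw=λ₁·μ_p+λ₂ = 0.214532·0.152 + -0.001715 = 0.030894 ≈ 0.0309

0.2179  0.2912  0.4909


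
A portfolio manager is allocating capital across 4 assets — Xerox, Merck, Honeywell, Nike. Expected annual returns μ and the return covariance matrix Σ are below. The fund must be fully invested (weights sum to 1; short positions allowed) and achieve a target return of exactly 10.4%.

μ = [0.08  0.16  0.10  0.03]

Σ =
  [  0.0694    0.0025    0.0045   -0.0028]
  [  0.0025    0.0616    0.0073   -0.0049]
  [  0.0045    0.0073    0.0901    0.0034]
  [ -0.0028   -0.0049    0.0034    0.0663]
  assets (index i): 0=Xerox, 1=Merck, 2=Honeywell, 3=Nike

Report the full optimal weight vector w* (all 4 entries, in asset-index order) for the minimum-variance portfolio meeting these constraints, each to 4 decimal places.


0.2308  0.3942  0.1602  0.2148

g=Σ⁻¹μ = [1.0343  2.5078  0.8309  0.6389]
h=Σ⁻¹𝟙 = [13.9459  15.9676  8.4890  16.4167]
a=μᵀg=0.586248  b=𝟙ᵀg=5.011902  c=𝟙ᵀh=54.819312  D=ac−b²=7.018546
λ₁=(c·0.104−b)/D = (54.819312·0.104−5.011902)/7.018546 = 0.098212
λ₂=(a−b·0.104)/D = (0.586248−5.011902·0.104)/7.018546 = 0.009263
w* = 0.098212·g + 0.009263·h:
  w_0 = 0.098212·1.0343 + 0.009263·13.9459 = 0.2308  (Xerox)
  w_1 = 0.098212·2.5078 + 0.009263·15.9676 = 0.3942  (Merck)
  w_2 = 0.098212·0.8309 + 0.009263·8.4890 = 0.1602  (Honeywell)
  w_3 = 0.098212·0.6389 + 0.009263·16.4167 = 0.2148  (Nike)
Σw_i=1.0000  μᵀw=0.1040
σ²=wᵀΣw=λ₁·μ_p+λ₂ = 0.098212·0.104 + 0.009263 = 0.019477 ≈ 0.0195


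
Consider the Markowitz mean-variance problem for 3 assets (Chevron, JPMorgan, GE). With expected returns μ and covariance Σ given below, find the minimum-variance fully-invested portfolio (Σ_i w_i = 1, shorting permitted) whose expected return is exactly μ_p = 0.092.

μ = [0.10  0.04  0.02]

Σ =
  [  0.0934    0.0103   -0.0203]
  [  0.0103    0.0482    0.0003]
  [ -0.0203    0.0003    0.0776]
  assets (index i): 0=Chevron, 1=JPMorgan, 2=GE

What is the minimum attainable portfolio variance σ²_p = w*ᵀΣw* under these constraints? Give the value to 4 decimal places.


0.0726

g=Σ⁻¹μ = [1.1256  0.5859  0.5499]
h=Σ⁻¹𝟙 = [12.1962  18.0410  16.0074]
a=μᵀg=0.146992  b=𝟙ᵀg=2.261410  c=𝟙ᵀh=46.244589  D=ac−b²=1.683625
λ₁=(c·0.092−b)/D = (46.244589·0.092−2.261410)/1.683625 = 1.183811
λ₂=(a−b·0.092)/D = (0.146992−2.261410·0.092)/1.683625 = -0.036265
w* = 1.183811·g + -0.036265·h:
  w_0 = 1.183811·1.1256 + -0.036265·12.1962 = 0.8902  (Chevron)
  w_1 = 1.183811·0.5859 + -0.036265·18.0410 = 0.0394  (JPMorgan)
  w_2 = 1.183811·0.5499 + -0.036265·16.0074 = 0.0705  (GE)
Σw_i=1.0000  μᵀw=0.0920
σ²=wᵀΣw=λ₁·μ_p+λ₂ = 1.183811·0.092 + -0.036265 = 0.072645 ≈ 0.0726


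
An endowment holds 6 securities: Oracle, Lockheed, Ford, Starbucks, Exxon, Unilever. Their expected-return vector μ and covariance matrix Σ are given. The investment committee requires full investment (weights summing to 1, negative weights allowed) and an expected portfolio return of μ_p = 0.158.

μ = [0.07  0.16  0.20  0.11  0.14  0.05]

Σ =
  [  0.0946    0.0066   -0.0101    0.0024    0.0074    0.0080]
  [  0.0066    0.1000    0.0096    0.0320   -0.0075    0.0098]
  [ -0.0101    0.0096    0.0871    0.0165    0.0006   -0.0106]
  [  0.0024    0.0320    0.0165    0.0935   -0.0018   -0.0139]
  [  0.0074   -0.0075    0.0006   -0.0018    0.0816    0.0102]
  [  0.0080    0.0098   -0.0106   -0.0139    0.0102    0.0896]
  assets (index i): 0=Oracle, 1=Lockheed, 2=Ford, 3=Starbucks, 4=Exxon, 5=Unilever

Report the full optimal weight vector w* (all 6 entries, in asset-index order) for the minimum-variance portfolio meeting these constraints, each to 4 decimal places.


g=Σ⁻¹μ = [0.6998  1.2824  2.2011  0.4367  1.7023  0.4896]
h=Σ⁻¹𝟙 = [9.4615  5.2340  11.6911  8.4720  10.5742  11.2371]
a=μᵀg=1.005257  b=𝟙ᵀg=6.812129  c=𝟙ᵀh=56.669900  D=ac−b²=10.562712
λ₁=(c·0.158−b)/D = (56.669900·0.158−6.812129)/10.562712 = 0.202762
λ₂=(a−b·0.158)/D = (1.005257−6.812129·0.158)/10.562712 = -0.006727
w* = 0.202762·g + -0.006727·h:
  w_0 = 0.202762·0.6998 + -0.006727·9.4615 = 0.0782  (Oracle)
  w_1 = 0.202762·1.2824 + -0.006727·5.2340 = 0.2248  (Lockheed)
  w_2 = 0.202762·2.2011 + -0.006727·11.6911 = 0.3677  (Ford)
  w_3 = 0.202762·0.4367 + -0.006727·8.4720 = 0.0316  (Starbucks)
  w_4 = 0.202762·1.7023 + -0.006727·10.5742 = 0.2740  (Exxon)
  w_5 = 0.202762·0.4896 + -0.006727·11.2371 = 0.0237  (Unilever)
Σw_i=1.0000  μᵀw=0.1580
σ²=wᵀΣw=λ₁·μ_p+λ₂ = 0.202762·0.158 + -0.006727 = 0.025309 ≈ 0.0253

0.0782  0.2248  0.3677  0.0316  0.2740  0.0237


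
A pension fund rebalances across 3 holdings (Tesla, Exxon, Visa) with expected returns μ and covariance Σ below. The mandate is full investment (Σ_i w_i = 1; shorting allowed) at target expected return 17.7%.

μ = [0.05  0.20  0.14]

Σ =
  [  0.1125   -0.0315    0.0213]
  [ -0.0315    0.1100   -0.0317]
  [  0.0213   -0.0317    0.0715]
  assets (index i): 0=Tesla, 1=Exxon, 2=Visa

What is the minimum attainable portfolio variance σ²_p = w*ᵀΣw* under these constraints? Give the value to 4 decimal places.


0.0341

u=Σ⁻¹μ = [0.6780  2.8873  3.0362]
v=Σ⁻¹𝟙 = [10.2282  17.3948  18.6511]
a=μᵀu=1.036428  b=𝟙ᵀu=6.601524  c=𝟙ᵀv=46.274070  D=ac−b²=4.379631
λ₁=(c·0.177−b)/D = (46.274070·0.177−6.601524)/4.379631 = 0.362813
λ₂=(a−b·0.177)/D = (1.036428−6.601524·0.177)/4.379631 = -0.030149
w* = 0.362813·u + -0.030149·v:
  w_0 = 0.362813·0.6780 + -0.030149·10.2282 = -0.0624  (Tesla)
  w_1 = 0.362813·2.8873 + -0.030149·17.3948 = 0.5231  (Exxon)
  w_2 = 0.362813·3.0362 + -0.030149·18.6511 = 0.5392  (Visa)
Σw_i=1.0000  μᵀw=0.1770
σ²=wᵀΣw=λ₁·μ_p+λ₂ = 0.362813·0.177 + -0.030149 = 0.034069 ≈ 0.0341


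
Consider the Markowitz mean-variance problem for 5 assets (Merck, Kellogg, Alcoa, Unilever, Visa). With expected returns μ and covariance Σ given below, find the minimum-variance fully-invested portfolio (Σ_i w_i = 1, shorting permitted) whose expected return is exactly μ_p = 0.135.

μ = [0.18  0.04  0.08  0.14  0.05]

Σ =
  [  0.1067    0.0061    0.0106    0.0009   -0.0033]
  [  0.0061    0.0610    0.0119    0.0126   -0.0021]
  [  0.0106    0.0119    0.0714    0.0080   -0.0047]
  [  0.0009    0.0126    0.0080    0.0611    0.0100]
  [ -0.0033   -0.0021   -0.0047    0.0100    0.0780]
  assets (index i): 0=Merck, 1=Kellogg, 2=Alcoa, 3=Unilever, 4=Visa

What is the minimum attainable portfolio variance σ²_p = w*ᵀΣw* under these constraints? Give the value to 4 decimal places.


0.0275

p=Σ⁻¹μ = [1.6193  -0.0595  0.6848  2.1118  0.4785]
q=Σ⁻¹𝟙 = [7.9565  11.8485  10.5334  10.3342  12.7859]
a=μᵀp=0.663456  b=𝟙ᵀp=4.834878  c=𝟙ᵀq=53.458576  D=ac−b²=12.091392
λ₁=(c·0.135−b)/D = (53.458576·0.135−4.834878)/12.091392 = 0.197002
λ₂=(a−b·0.135)/D = (0.663456−4.834878·0.135)/12.091392 = 0.000889
w* = 0.197002·p + 0.000889·q:
  w_0 = 0.197002·1.6193 + 0.000889·7.9565 = 0.3261  (Merck)
  w_1 = 0.197002·-0.0595 + 0.000889·11.8485 = -0.0012  (Kellogg)
  w_2 = 0.197002·0.6848 + 0.000889·10.5334 = 0.1443  (Alcoa)
  w_3 = 0.197002·2.1118 + 0.000889·10.3342 = 0.4252  (Unilever)
  w_4 = 0.197002·0.4785 + 0.000889·12.7859 = 0.1056  (Visa)
Σw_i=1.0000  μᵀw=0.1350
σ²=wᵀΣw=λ₁·μ_p+λ₂ = 0.197002·0.135 + 0.000889 = 0.027484 ≈ 0.0275


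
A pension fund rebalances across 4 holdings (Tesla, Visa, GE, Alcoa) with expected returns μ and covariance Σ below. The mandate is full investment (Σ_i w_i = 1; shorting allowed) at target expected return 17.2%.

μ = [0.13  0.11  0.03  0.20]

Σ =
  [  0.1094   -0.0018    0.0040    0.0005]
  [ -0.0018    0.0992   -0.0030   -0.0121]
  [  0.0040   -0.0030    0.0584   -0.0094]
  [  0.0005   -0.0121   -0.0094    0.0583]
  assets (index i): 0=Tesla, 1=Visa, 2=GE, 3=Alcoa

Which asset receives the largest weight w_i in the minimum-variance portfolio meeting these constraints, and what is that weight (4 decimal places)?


x=Σ⁻¹μ = [1.1551  1.6464  1.1547  3.9485]
y=Σ⁻¹𝟙 = [8.4921  13.7132  20.9983  23.3116]
a=μᵀx=1.155609  b=𝟙ᵀx=7.904701  c=𝟙ᵀy=66.515236  D=ac−b²=14.381296
λ₁=(c·0.172−b)/D = (66.515236·0.172−7.904701)/14.381296 = 0.245869
λ₂=(a−b·0.172)/D = (1.155609−7.904701·0.172)/14.381296 = -0.014185
w* = 0.245869·x + -0.014185·y:
  w_0 = 0.245869·1.1551 + -0.014185·8.4921 = 0.1635  (Tesla)
  w_1 = 0.245869·1.6464 + -0.014185·13.7132 = 0.2103  (Visa)
  w_2 = 0.245869·1.1547 + -0.014185·20.9983 = -0.0140  (GE)
  w_3 = 0.245869·3.9485 + -0.014185·23.3116 = 0.6401  (Alcoa)
Σw_i=1.0000  μᵀw=0.1720
σ²=wᵀΣw=λ₁·μ_p+λ₂ = 0.245869·0.172 + -0.014185 = 0.028104 ≈ 0.0281

Alcoa (0.6401)


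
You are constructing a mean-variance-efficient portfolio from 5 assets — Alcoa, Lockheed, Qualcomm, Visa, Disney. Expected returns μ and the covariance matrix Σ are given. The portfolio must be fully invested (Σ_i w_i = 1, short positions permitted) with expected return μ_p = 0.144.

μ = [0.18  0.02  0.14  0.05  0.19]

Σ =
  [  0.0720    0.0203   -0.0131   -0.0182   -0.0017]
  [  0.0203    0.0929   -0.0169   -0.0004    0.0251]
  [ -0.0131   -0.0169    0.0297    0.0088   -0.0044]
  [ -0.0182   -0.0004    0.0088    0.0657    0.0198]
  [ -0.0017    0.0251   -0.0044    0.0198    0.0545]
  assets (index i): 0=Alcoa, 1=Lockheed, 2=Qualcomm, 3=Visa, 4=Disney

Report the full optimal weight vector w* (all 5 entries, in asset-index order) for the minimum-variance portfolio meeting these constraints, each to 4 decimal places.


x=Σ⁻¹μ = [3.9263  -0.6400  6.9095  -0.4775  4.6348]
y=Σ⁻¹𝟙 = [22.7547  10.9232  48.7937  10.8257  14.0340]
a=μᵀx=2.518010  b=𝟙ᵀx=14.353185  c=𝟙ᵀy=107.331395  D=ac−b²=64.247647
λ₁=(c·0.144−b)/D = (107.331395·0.144−14.353185)/64.247647 = 0.017161
λ₂=(a−b·0.144)/D = (2.518010−14.353185·0.144)/64.247647 = 0.007022
w* = 0.017161·x + 0.007022·y:
  w_0 = 0.017161·3.9263 + 0.007022·22.7547 = 0.2272  (Alcoa)
  w_1 = 0.017161·-0.6400 + 0.007022·10.9232 = 0.0657  (Lockheed)
  w_2 = 0.017161·6.9095 + 0.007022·48.7937 = 0.4612  (Qualcomm)
  w_3 = 0.017161·-0.4775 + 0.007022·10.8257 = 0.0678  (Visa)
  w_4 = 0.017161·4.6348 + 0.007022·14.0340 = 0.1781  (Disney)
Σw_i=1.0000  μᵀw=0.1440
σ²=wᵀΣw=λ₁·μ_p+λ₂ = 0.017161·0.144 + 0.007022 = 0.009493 ≈ 0.0095

0.2272  0.0657  0.4612  0.0678  0.1781


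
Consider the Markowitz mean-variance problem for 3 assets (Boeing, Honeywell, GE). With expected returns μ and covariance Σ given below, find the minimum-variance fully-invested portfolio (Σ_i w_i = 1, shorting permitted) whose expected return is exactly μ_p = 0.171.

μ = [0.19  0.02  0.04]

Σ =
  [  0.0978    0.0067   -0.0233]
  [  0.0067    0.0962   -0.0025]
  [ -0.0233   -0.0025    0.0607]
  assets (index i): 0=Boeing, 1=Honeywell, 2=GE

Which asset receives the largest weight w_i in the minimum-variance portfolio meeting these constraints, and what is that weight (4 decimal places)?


Boeing (0.8517)

g=Σ⁻¹μ = [2.3054  0.0876  1.5475]
h=Σ⁻¹𝟙 = [14.9318  9.9428  22.6156]
a=μᵀg=0.501684  b=𝟙ᵀg=3.940516  c=𝟙ᵀh=47.490159  D=ac−b²=8.297387
λ₁=(c·0.171−b)/D = (47.490159·0.171−3.940516)/8.297387 = 0.503809
λ₂=(a−b·0.171)/D = (0.501684−3.940516·0.171)/8.297387 = -0.020747
w* = 0.503809·g + -0.020747·h:
  w_0 = 0.503809·2.3054 + -0.020747·14.9318 = 0.8517  (Boeing)
  w_1 = 0.503809·0.0876 + -0.020747·9.9428 = -0.1622  (Honeywell)
  w_2 = 0.503809·1.5475 + -0.020747·22.6156 = 0.3105  (GE)
Σw_i=1.0000  μᵀw=0.1710
σ²=wᵀΣw=λ₁·μ_p+λ₂ = 0.503809·0.171 + -0.020747 = 0.065405 ≈ 0.0654


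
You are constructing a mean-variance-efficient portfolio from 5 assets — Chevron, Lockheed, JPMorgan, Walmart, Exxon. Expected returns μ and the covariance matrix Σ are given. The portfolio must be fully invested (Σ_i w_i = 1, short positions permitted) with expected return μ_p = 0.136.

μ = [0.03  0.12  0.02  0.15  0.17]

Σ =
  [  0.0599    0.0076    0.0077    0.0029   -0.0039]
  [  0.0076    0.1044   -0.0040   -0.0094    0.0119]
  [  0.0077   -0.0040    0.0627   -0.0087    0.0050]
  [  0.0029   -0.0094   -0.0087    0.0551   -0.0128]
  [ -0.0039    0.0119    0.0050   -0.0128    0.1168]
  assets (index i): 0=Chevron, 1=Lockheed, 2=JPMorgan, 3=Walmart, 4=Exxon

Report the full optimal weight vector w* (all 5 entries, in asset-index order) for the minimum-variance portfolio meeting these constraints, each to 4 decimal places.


0.0155  0.1781  0.0887  0.4809  0.2368

x=Σ⁻¹μ = [0.1886  1.2814  0.7204  3.4343  1.6767]
y=Σ⁻¹𝟙 = [12.5649  10.4112  17.6629  24.3364  9.8313]
a=μᵀx=0.974017  b=𝟙ᵀx=7.301336  c=𝟙ᵀy=74.806743  D=ac−b²=19.553534
λ₁=(c·0.136−b)/D = (74.806743·0.136−7.301336)/19.553534 = 0.146898
λ₂=(a−b·0.136)/D = (0.974017−7.301336·0.136)/19.553534 = -0.000970
w* = 0.146898·x + -0.000970·y:
  w_0 = 0.146898·0.1886 + -0.000970·12.5649 = 0.0155  (Chevron)
  w_1 = 0.146898·1.2814 + -0.000970·10.4112 = 0.1781  (Lockheed)
  w_2 = 0.146898·0.7204 + -0.000970·17.6629 = 0.0887  (JPMorgan)
  w_3 = 0.146898·3.4343 + -0.000970·24.3364 = 0.4809  (Walmart)
  w_4 = 0.146898·1.6767 + -0.000970·9.8313 = 0.2368  (Exxon)
Σw_i=1.0000  μᵀw=0.1360
σ²=wᵀΣw=λ₁·μ_p+λ₂ = 0.146898·0.136 + -0.000970 = 0.019008 ≈ 0.0190


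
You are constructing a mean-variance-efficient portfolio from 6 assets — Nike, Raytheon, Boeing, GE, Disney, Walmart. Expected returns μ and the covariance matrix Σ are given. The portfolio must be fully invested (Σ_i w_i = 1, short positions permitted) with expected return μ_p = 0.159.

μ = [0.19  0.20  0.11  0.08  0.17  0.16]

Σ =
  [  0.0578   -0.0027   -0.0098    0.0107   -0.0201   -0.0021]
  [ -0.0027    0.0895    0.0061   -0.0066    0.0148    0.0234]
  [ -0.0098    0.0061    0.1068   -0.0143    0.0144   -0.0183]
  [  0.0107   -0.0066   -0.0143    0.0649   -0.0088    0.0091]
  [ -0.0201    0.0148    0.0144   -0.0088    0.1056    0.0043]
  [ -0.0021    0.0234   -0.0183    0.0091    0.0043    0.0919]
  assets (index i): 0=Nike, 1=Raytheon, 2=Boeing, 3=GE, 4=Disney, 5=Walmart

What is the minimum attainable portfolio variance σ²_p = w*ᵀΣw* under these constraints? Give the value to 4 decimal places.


g=Σ⁻¹μ = [4.1598  1.6142  1.4543  1.0914  2.0064  1.5127]
h=Σ⁻¹𝟙 = [21.3634  7.5606  13.1417  15.7252  11.5891  9.9620]
a=μᵀg=1.943618  b=𝟙ᵀg=11.838839  c=𝟙ᵀh=79.342036  D=ac−b²=14.052489
λ₁=(c·0.159−b)/D = (79.342036·0.159−11.838839)/14.052489 = 0.055260
λ₂=(a−b·0.159)/D = (1.943618−11.838839·0.159)/14.052489 = 0.004358
w* = 0.055260·g + 0.004358·h:
  w_0 = 0.055260·4.1598 + 0.004358·21.3634 = 0.3230  (Nike)
  w_1 = 0.055260·1.6142 + 0.004358·7.5606 = 0.1222  (Raytheon)
  w_2 = 0.055260·1.4543 + 0.004358·13.1417 = 0.1376  (Boeing)
  w_3 = 0.055260·1.0914 + 0.004358·15.7252 = 0.1288  (GE)
  w_4 = 0.055260·2.0064 + 0.004358·11.5891 = 0.1614  (Disney)
  w_5 = 0.055260·1.5127 + 0.004358·9.9620 = 0.1270  (Walmart)
Σw_i=1.0000  μᵀw=0.1590
σ²=wᵀΣw=λ₁·μ_p+λ₂ = 0.055260·0.159 + 0.004358 = 0.013145 ≈ 0.0131

0.0131


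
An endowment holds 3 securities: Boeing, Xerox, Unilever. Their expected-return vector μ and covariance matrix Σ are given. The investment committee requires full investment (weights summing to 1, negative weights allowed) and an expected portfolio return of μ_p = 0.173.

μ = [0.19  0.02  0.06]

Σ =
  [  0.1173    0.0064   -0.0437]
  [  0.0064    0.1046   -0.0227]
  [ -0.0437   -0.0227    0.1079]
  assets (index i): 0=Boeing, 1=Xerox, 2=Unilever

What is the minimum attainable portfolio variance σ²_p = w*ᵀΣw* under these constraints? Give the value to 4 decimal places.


x=Σ⁻¹μ = [2.1624  0.3873  1.5134]
y=Σ⁻¹𝟙 = [14.4577  12.5297  17.7593]
a=μᵀx=0.509412  b=𝟙ᵀx=4.063118  c=𝟙ᵀy=44.746698  D=ac−b²=6.285586
λ₁=(c·0.173−b)/D = (44.746698·0.173−4.063118)/6.285586 = 0.585158
λ₂=(a−b·0.173)/D = (0.509412−4.063118·0.173)/6.285586 = -0.030786
w* = 0.585158·x + -0.030786·y:
  w_0 = 0.585158·2.1624 + -0.030786·14.4577 = 0.8203  (Boeing)
  w_1 = 0.585158·0.3873 + -0.030786·12.5297 = -0.1591  (Xerox)
  w_2 = 0.585158·1.5134 + -0.030786·17.7593 = 0.3388  (Unilever)
Σw_i=1.0000  μᵀw=0.1730
σ²=wᵀΣw=λ₁·μ_p+λ₂ = 0.585158·0.173 + -0.030786 = 0.070446 ≈ 0.0704

0.0704


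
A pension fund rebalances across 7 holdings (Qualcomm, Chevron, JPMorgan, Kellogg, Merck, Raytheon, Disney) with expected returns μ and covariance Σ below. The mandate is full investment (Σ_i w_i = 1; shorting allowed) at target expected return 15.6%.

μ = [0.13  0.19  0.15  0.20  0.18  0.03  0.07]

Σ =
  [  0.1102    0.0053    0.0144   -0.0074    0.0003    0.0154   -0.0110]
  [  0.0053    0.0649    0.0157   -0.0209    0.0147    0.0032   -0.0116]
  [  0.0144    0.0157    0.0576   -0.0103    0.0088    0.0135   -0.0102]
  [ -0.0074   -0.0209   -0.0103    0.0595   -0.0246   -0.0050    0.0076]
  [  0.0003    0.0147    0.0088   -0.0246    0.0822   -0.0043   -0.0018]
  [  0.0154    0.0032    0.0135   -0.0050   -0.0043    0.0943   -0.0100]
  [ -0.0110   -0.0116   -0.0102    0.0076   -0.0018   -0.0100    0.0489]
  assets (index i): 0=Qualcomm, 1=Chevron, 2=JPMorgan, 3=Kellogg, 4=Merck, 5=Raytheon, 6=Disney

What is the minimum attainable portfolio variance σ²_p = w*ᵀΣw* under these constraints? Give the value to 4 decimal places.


u=Σ⁻¹μ = [1.3024  4.0229  2.1521  6.3724  3.2140  0.3930  2.3360]
v=Σ⁻¹𝟙 = [9.5054  22.3166  14.4212  32.9579  17.7104  11.8439  28.8419]
a=μᵀu=3.284785  b=𝟙ᵀu=19.792736  c=𝟙ᵀv=137.597262  D=ac−b²=60.225086
λ₁=(c·0.156−b)/D = (137.597262·0.156−19.792736)/60.225086 = 0.027770
λ₂=(a−b·0.156)/D = (3.284785−19.792736·0.156)/60.225086 = 0.003273
w* = 0.027770·u + 0.003273·v:
  w_0 = 0.027770·1.3024 + 0.003273·9.5054 = 0.0673  (Qualcomm)
  w_1 = 0.027770·4.0229 + 0.003273·22.3166 = 0.1848  (Chevron)
  w_2 = 0.027770·2.1521 + 0.003273·14.4212 = 0.1070  (JPMorgan)
  w_3 = 0.027770·6.3724 + 0.003273·32.9579 = 0.2848  (Kellogg)
  w_4 = 0.027770·3.2140 + 0.003273·17.7104 = 0.1472  (Merck)
  w_5 = 0.027770·0.3930 + 0.003273·11.8439 = 0.0497  (Raytheon)
  w_6 = 0.027770·2.3360 + 0.003273·28.8419 = 0.1593  (Disney)
Σw_i=1.0000  μᵀw=0.1560
σ²=wᵀΣw=λ₁·μ_p+λ₂ = 0.027770·0.156 + 0.003273 = 0.007605 ≈ 0.0076

0.0076


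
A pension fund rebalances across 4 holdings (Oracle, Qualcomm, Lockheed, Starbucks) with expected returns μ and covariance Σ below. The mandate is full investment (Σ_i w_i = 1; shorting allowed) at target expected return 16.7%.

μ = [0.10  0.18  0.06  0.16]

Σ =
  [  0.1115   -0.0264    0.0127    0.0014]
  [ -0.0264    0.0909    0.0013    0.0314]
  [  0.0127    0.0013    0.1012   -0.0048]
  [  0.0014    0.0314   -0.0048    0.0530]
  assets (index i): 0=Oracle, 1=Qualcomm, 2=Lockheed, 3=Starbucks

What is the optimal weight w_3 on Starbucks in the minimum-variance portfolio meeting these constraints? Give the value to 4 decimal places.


0.4668

p=Σ⁻¹μ = [1.1892  1.5965  0.5222  2.0889]
q=Σ⁻¹𝟙 = [9.8271  8.8105  9.2096  14.2226]
a=μᵀp=0.771846  b=𝟙ᵀp=5.396793  c=𝟙ᵀq=42.069811  D=ac−b²=3.346016
λ₁=(c·0.167−b)/D = (42.069811·0.167−5.396793)/3.346016 = 0.486807
λ₂=(a−b·0.167)/D = (0.771846−5.396793·0.167)/3.346016 = -0.038679
w* = 0.486807·p + -0.038679·q:
  w_0 = 0.486807·1.1892 + -0.038679·9.8271 = 0.1988  (Oracle)
  w_1 = 0.486807·1.5965 + -0.038679·8.8105 = 0.4364  (Qualcomm)
  w_2 = 0.486807·0.5222 + -0.038679·9.2096 = -0.1020  (Lockheed)
  w_3 = 0.486807·2.0889 + -0.038679·14.2226 = 0.4668  (Starbucks)
Σw_i=1.0000  μᵀw=0.1670
σ²=wᵀΣw=λ₁·μ_p+λ₂ = 0.486807·0.167 + -0.038679 = 0.042618 ≈ 0.0426


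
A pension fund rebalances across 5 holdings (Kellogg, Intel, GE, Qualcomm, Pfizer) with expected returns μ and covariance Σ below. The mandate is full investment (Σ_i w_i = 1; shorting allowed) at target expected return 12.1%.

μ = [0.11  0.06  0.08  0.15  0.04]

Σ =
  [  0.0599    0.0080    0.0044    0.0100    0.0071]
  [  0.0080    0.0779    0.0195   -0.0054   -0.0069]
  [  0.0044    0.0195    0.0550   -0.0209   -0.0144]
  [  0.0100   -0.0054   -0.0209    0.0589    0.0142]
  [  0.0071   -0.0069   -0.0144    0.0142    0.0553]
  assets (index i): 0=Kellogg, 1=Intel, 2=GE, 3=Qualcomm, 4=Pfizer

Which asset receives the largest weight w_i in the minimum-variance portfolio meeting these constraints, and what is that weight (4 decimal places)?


g=Σ⁻¹μ = [1.0127  0.2751  2.6246  3.2142  0.4857]
h=Σ⁻¹𝟙 = [7.5574  8.2982  28.0597  21.6135  19.9050]
a=μᵀg=0.839420  b=𝟙ᵀg=7.612213  c=𝟙ᵀh=85.433931  D=ac−b²=13.769151
λ₁=(c·0.121−b)/D = (85.433931·0.121−7.612213)/13.769151 = 0.197927
λ₂=(a−b·0.121)/D = (0.839420−7.612213·0.121)/13.769151 = -0.005930
w* = 0.197927·g + -0.005930·h:
  w_0 = 0.197927·1.0127 + -0.005930·7.5574 = 0.1556  (Kellogg)
  w_1 = 0.197927·0.2751 + -0.005930·8.2982 = 0.0052  (Intel)
  w_2 = 0.197927·2.6246 + -0.005930·28.0597 = 0.3531  (GE)
  w_3 = 0.197927·3.2142 + -0.005930·21.6135 = 0.5080  (Qualcomm)
  w_4 = 0.197927·0.4857 + -0.005930·19.9050 = -0.0219  (Pfizer)
Σw_i=1.0000  μᵀw=0.1210
σ²=wᵀΣw=λ₁·μ_p+λ₂ = 0.197927·0.121 + -0.005930 = 0.018019 ≈ 0.0180

Qualcomm (0.5080)


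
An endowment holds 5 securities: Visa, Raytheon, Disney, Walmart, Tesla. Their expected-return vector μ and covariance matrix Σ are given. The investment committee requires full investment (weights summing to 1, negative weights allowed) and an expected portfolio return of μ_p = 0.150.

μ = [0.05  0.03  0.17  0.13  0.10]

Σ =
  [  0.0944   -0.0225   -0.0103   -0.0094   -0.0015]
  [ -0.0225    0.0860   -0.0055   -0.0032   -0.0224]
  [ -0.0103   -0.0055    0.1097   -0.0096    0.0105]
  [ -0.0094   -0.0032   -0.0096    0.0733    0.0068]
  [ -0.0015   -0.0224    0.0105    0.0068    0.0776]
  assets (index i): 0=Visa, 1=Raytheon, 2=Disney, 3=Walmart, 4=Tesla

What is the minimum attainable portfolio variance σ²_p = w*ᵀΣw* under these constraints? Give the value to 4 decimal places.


0.0392

x=Σ⁻¹μ = [1.2367  1.1851  1.7919  2.1046  1.2278]
y=Σ⁻¹𝟙 = [19.1970  22.3749  11.9480  17.1060  16.6008]
a=μᵀx=0.798390  b=𝟙ᵀx=7.546118  c=𝟙ᵀy=87.226703  D=ac−b²=12.697028
λ₁=(c·0.150−b)/D = (87.226703·0.150−7.546118)/12.697028 = 0.436156
λ₂=(a−b·0.150)/D = (0.798390−7.546118·0.150)/12.697028 = -0.026268
w* = 0.436156·x + -0.026268·y:
  w_0 = 0.436156·1.2367 + -0.026268·19.1970 = 0.0351  (Visa)
  w_1 = 0.436156·1.1851 + -0.026268·22.3749 = -0.0709  (Raytheon)
  w_2 = 0.436156·1.7919 + -0.026268·11.9480 = 0.4677  (Disney)
  w_3 = 0.436156·2.1046 + -0.026268·17.1060 = 0.4686  (Walmart)
  w_4 = 0.436156·1.2278 + -0.026268·16.6008 = 0.0994  (Tesla)
Σw_i=1.0000  μᵀw=0.1500
σ²=wᵀΣw=λ₁·μ_p+λ₂ = 0.436156·0.150 + -0.026268 = 0.039155 ≈ 0.0392


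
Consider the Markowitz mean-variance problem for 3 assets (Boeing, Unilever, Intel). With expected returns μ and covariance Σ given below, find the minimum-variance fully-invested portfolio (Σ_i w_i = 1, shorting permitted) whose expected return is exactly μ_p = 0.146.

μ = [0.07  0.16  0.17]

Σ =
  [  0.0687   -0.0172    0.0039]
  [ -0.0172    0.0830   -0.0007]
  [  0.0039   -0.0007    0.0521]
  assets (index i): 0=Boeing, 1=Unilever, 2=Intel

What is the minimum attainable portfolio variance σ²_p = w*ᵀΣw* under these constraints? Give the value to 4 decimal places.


0.0213

u=Σ⁻¹μ = [1.3999  2.2447  3.1883]
v=Σ⁻¹𝟙 = [17.4908  15.8254  18.0972]
a=μᵀu=0.999162  b=𝟙ᵀu=6.832946  c=𝟙ᵀv=51.413414  D=ac−b²=4.681172
λ₁=(c·0.146−b)/D = (51.413414·0.146−6.832946)/4.681172 = 0.143856
λ₂=(a−b·0.146)/D = (0.999162−6.832946·0.146)/4.681172 = 0.000331
w* = 0.143856·u + 0.000331·v:
  w_0 = 0.143856·1.3999 + 0.000331·17.4908 = 0.2072  (Boeing)
  w_1 = 0.143856·2.2447 + 0.000331·15.8254 = 0.3282  (Unilever)
  w_2 = 0.143856·3.1883 + 0.000331·18.0972 = 0.4647  (Intel)
Σw_i=1.0000  μᵀw=0.1460
σ²=wᵀΣw=λ₁·μ_p+λ₂ = 0.143856·0.146 + 0.000331 = 0.021334 ≈ 0.0213


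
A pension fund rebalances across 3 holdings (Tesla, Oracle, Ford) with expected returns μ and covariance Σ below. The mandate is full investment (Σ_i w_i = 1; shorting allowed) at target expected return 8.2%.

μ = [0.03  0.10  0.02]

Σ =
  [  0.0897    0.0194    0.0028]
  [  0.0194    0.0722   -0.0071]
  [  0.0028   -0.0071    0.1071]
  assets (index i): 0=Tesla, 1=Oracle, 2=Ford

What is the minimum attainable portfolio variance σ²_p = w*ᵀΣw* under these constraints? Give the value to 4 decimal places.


u=Σ⁻¹μ = [0.0215  1.4067  0.2794]
v=Σ⁻¹𝟙 = [8.1005  12.6537  9.9641]
a=μᵀu=0.146908  b=𝟙ᵀu=1.707666  c=𝟙ᵀv=30.718357  D=ac−b²=1.596652
λ₁=(c·0.082−b)/D = (30.718357·0.082−1.707666)/1.596652 = 0.508088
λ₂=(a−b·0.082)/D = (0.146908−1.707666·0.082)/1.596652 = 0.004309
w* = 0.508088·u + 0.004309·v:
  w_0 = 0.508088·0.0215 + 0.004309·8.1005 = 0.0458  (Tesla)
  w_1 = 0.508088·1.4067 + 0.004309·12.6537 = 0.7693  (Oracle)
  w_2 = 0.508088·0.2794 + 0.004309·9.9641 = 0.1849  (Ford)
Σw_i=1.0000  μᵀw=0.0820
σ²=wᵀΣw=λ₁·μ_p+λ₂ = 0.508088·0.082 + 0.004309 = 0.045972 ≈ 0.0460

0.0460


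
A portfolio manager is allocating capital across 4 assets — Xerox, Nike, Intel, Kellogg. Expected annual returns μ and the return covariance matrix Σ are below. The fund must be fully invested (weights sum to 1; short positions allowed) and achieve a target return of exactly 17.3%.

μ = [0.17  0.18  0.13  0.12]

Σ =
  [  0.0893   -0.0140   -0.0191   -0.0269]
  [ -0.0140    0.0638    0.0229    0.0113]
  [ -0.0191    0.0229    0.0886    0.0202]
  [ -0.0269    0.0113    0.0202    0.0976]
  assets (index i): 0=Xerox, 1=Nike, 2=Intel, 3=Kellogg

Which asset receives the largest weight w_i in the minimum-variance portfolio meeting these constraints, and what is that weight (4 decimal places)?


Nike (0.5581)

u=Σ⁻¹μ = [3.0297  2.8440  1.0387  1.5203]
v=Σ⁻¹𝟙 = [18.9797  14.5279  8.8980  11.9534]
a=μᵀu=1.344440  b=𝟙ᵀu=8.432716  c=𝟙ᵀv=54.358988  D=ac−b²=1.971712
λ₁=(c·0.173−b)/D = (54.358988·0.173−8.432716)/1.971712 = 0.492662
λ₂=(a−b·0.173)/D = (1.344440−8.432716·0.173)/1.971712 = -0.058031
w* = 0.492662·u + -0.058031·v:
  w_0 = 0.492662·3.0297 + -0.058031·18.9797 = 0.3912  (Xerox)
  w_1 = 0.492662·2.8440 + -0.058031·14.5279 = 0.5581  (Nike)
  w_2 = 0.492662·1.0387 + -0.058031·8.8980 = -0.0046  (Intel)
  w_3 = 0.492662·1.5203 + -0.058031·11.9534 = 0.0553  (Kellogg)
Σw_i=1.0000  μᵀw=0.1730
σ²=wᵀΣw=λ₁·μ_p+λ₂ = 0.492662·0.173 + -0.058031 = 0.027200 ≈ 0.0272


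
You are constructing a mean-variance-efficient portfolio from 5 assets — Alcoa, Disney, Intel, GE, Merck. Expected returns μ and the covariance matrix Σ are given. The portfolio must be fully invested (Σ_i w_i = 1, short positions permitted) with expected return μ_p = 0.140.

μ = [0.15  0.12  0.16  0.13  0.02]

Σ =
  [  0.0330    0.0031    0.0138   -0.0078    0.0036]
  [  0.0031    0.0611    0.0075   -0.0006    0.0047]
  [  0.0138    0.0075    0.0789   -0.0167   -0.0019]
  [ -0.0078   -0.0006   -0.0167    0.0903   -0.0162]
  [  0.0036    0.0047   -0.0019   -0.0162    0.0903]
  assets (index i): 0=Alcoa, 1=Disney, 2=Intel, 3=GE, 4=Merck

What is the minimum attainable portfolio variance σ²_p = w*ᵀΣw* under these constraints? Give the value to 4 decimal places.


0.0144

u=Σ⁻¹μ = [4.1959  1.5431  1.6191  2.1835  0.3997]
v=Σ⁻¹𝟙 = [27.4267  12.8536  10.7288  17.7967  12.7303]
a=μᵀu=1.365455  b=𝟙ᵀu=9.941226  c=𝟙ᵀv=81.536101  D=ac−b²=12.505945
λ₁=(c·0.140−b)/D = (81.536101·0.140−9.941226)/12.505945 = 0.117850
λ₂=(a−b·0.140)/D = (1.365455−9.941226·0.140)/12.505945 = -0.002104
w* = 0.117850·u + -0.002104·v:
  w_0 = 0.117850·4.1959 + -0.002104·27.4267 = 0.4368  (Alcoa)
  w_1 = 0.117850·1.5431 + -0.002104·12.8536 = 0.1548  (Disney)
  w_2 = 0.117850·1.6191 + -0.002104·10.7288 = 0.1682  (Intel)
  w_3 = 0.117850·2.1835 + -0.002104·17.7967 = 0.2199  (GE)
  w_4 = 0.117850·0.3997 + -0.002104·12.7303 = 0.0203  (Merck)
Σw_i=1.0000  μᵀw=0.1400
σ²=wᵀΣw=λ₁·μ_p+λ₂ = 0.117850·0.140 + -0.002104 = 0.014395 ≈ 0.0144


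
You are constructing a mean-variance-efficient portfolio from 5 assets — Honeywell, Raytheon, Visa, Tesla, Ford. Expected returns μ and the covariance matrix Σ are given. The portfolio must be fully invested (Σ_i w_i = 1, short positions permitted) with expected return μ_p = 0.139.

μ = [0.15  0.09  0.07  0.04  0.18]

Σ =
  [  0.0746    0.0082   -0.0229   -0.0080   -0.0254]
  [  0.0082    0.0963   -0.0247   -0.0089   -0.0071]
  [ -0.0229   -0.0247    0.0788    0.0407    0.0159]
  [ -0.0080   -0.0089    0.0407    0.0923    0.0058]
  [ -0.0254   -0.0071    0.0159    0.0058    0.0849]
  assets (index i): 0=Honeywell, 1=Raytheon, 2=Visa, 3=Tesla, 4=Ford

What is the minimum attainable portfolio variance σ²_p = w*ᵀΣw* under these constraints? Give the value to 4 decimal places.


0.0152

g=Σ⁻¹μ = [3.3870  1.2991  1.7414  -0.0993  2.9227]
h=Σ⁻¹𝟙 = [23.4531  14.7199  18.1103  5.2780  16.2739]
a=μᵀg=1.268985  b=𝟙ᵀg=9.250903  c=𝟙ᵀh=77.835181  D=ac−b²=13.192490
λ₁=(c·0.139−b)/D = (77.835181·0.139−9.250903)/13.192490 = 0.118870
λ₂=(a−b·0.139)/D = (1.268985−9.250903·0.139)/13.192490 = -0.001280
w* = 0.118870·g + -0.001280·h:
  w_0 = 0.118870·3.3870 + -0.001280·23.4531 = 0.3726  (Honeywell)
  w_1 = 0.118870·1.2991 + -0.001280·14.7199 = 0.1356  (Raytheon)
  w_2 = 0.118870·1.7414 + -0.001280·18.1103 = 0.1838  (Visa)
  w_3 = 0.118870·-0.0993 + -0.001280·5.2780 = -0.0186  (Tesla)
  w_4 = 0.118870·2.9227 + -0.001280·16.2739 = 0.3266  (Ford)
Σw_i=1.0000  μᵀw=0.1390
σ²=wᵀΣw=λ₁·μ_p+λ₂ = 0.118870·0.139 + -0.001280 = 0.015243 ≈ 0.0152


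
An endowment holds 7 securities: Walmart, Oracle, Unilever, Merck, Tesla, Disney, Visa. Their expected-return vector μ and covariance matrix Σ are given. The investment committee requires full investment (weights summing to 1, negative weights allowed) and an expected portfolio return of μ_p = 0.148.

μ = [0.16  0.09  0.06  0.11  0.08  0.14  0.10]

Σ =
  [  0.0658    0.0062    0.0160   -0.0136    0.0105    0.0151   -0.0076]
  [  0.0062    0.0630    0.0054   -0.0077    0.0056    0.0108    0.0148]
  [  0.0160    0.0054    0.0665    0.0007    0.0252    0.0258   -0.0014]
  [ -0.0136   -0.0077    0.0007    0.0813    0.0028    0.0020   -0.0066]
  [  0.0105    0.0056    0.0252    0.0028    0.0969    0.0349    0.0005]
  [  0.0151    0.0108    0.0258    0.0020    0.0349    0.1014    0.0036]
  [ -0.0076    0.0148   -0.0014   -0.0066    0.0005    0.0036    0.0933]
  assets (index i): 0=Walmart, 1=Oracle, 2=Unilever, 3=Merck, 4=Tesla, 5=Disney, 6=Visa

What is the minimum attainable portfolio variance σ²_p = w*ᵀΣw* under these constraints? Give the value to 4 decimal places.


u=Σ⁻¹μ = [2.7345  0.9770  -0.1989  1.9805  0.1821  0.7740  1.2458]
v=Σ⁻¹𝟙 = [15.7173  12.3219  7.8214  16.7355  4.6485  1.8896  11.2472]
a=μᵀu=0.978889  b=𝟙ᵀu=7.695083  c=𝟙ᵀv=70.381461  D=ac−b²=9.681324
λ₁=(c·0.148−b)/D = (70.381461·0.148−7.695083)/9.681324 = 0.281095
λ₂=(a−b·0.148)/D = (0.978889−7.695083·0.148)/9.681324 = -0.016525
w* = 0.281095·u + -0.016525·v:
  w_0 = 0.281095·2.7345 + -0.016525·15.7173 = 0.5089  (Walmart)
  w_1 = 0.281095·0.9770 + -0.016525·12.3219 = 0.0710  (Oracle)
  w_2 = 0.281095·-0.1989 + -0.016525·7.8214 = -0.1852  (Unilever)
  w_3 = 0.281095·1.9805 + -0.016525·16.7355 = 0.2802  (Merck)
  w_4 = 0.281095·0.1821 + -0.016525·4.6485 = -0.0256  (Tesla)
  w_5 = 0.281095·0.7740 + -0.016525·1.8896 = 0.1864  (Disney)
  w_6 = 0.281095·1.2458 + -0.016525·11.2472 = 0.1643  (Visa)
Σw_i=1.0000  μᵀw=0.1480
σ²=wᵀΣw=λ₁·μ_p+λ₂ = 0.281095·0.148 + -0.016525 = 0.025077 ≈ 0.0251

0.0251


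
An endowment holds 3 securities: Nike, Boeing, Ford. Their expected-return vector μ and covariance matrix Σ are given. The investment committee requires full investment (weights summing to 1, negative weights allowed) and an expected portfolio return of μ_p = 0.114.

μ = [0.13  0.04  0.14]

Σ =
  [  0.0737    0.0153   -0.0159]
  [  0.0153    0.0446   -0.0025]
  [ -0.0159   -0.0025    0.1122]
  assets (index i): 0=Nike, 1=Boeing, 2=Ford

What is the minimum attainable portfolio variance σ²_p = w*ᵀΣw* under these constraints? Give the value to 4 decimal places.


0.0273

x=Σ⁻¹μ = [2.0377  0.2843  1.5429]
y=Σ⁻¹𝟙 = [12.0230  18.9158  11.0379]
a=μᵀx=0.492282  b=𝟙ᵀx=3.864923  c=𝟙ᵀy=41.976646  D=ac−b²=5.726718
λ₁=(c·0.114−b)/D = (41.976646·0.114−3.864923)/5.726718 = 0.160723
λ₂=(a−b·0.114)/D = (0.492282−3.864923·0.114)/5.726718 = 0.009025
w* = 0.160723·x + 0.009025·y:
  w_0 = 0.160723·2.0377 + 0.009025·12.0230 = 0.4360  (Nike)
  w_1 = 0.160723·0.2843 + 0.009025·18.9158 = 0.2164  (Boeing)
  w_2 = 0.160723·1.5429 + 0.009025·11.0379 = 0.3476  (Ford)
Σw_i=1.0000  μᵀw=0.1140
σ²=wᵀΣw=λ₁·μ_p+λ₂ = 0.160723·0.114 + 0.009025 = 0.027347 ≈ 0.0273


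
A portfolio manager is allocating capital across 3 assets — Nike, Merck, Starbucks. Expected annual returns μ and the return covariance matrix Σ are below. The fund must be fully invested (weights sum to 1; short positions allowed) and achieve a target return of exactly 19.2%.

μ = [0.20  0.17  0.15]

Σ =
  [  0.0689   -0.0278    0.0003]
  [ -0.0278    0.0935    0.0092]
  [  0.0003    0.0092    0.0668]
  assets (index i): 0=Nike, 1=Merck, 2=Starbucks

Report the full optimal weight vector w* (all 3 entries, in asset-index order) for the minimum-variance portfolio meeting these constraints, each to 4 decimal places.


0.6924  0.3689  -0.0613

p=Σ⁻¹μ = [4.0401  2.8387  1.8364]
q=Σ⁻¹𝟙 = [20.7588  15.6151  12.7262]
a=μᵀp=1.566072  b=𝟙ᵀp=8.715270  c=𝟙ᵀq=49.100182  D=ac−b²=0.938489
λ₁=(c·0.192−b)/D = (49.100182·0.192−8.715270)/0.938489 = 0.758629
λ₂=(a−b·0.192)/D = (1.566072−8.715270·0.192)/0.938489 = -0.114290
w* = 0.758629·p + -0.114290·q:
  w_0 = 0.758629·4.0401 + -0.114290·20.7588 = 0.6924  (Nike)
  w_1 = 0.758629·2.8387 + -0.114290·15.6151 = 0.3689  (Merck)
  w_2 = 0.758629·1.8364 + -0.114290·12.7262 = -0.0613  (Starbucks)
Σw_i=1.0000  μᵀw=0.1920
σ²=wᵀΣw=λ₁·μ_p+λ₂ = 0.758629·0.192 + -0.114290 = 0.031367 ≈ 0.0314


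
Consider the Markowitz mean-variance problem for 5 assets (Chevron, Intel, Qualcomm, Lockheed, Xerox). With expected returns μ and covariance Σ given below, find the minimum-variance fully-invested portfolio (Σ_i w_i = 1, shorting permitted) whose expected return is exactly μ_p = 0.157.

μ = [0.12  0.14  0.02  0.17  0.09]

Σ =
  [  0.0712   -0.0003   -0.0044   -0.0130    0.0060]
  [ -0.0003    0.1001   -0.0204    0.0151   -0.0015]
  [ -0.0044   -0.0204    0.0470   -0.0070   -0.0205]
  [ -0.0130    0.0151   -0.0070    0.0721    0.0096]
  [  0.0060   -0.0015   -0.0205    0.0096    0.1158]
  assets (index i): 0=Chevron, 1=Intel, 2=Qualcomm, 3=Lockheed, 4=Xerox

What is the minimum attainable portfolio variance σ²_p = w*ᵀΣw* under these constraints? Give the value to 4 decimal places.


g=Σ⁻¹μ = [2.2088  1.4414  1.9955  2.5382  0.8243]
h=Σ⁻¹𝟙 = [18.2172  15.5836  37.8970  15.8000  13.2926]
a=μᵀg=1.012429  b=𝟙ᵀg=9.008054  c=𝟙ᵀh=100.790505  D=ac−b²=20.898200
λ₁=(c·0.157−b)/D = (100.790505·0.157−9.008054)/20.898200 = 0.326155
λ₂=(a−b·0.157)/D = (1.012429−9.008054·0.157)/20.898200 = -0.019228
w* = 0.326155·g + -0.019228·h:
  w_0 = 0.326155·2.2088 + -0.019228·18.2172 = 0.3701  (Chevron)
  w_1 = 0.326155·1.4414 + -0.019228·15.5836 = 0.1705  (Intel)
  w_2 = 0.326155·1.9955 + -0.019228·37.8970 = -0.0779  (Qualcomm)
  w_3 = 0.326155·2.5382 + -0.019228·15.8000 = 0.5240  (Lockheed)
  w_4 = 0.326155·0.8243 + -0.019228·13.2926 = 0.0132  (Xerox)
Σw_i=1.0000  μᵀw=0.1570
σ²=wᵀΣw=λ₁·μ_p+λ₂ = 0.326155·0.157 + -0.019228 = 0.031978 ≈ 0.0320

0.0320


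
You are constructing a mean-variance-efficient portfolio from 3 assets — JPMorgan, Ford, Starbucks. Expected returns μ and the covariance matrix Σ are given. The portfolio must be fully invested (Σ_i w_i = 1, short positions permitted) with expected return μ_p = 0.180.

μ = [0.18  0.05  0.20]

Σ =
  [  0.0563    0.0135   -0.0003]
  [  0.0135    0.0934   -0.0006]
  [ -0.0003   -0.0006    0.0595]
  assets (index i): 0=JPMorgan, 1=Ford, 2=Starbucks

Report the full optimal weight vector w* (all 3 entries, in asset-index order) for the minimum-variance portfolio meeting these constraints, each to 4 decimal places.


p=Σ⁻¹μ = [3.1922  0.0956  3.3784]
q=Σ⁻¹𝟙 = [15.8068  8.5310  16.9724]
a=μᵀp=1.255064  b=𝟙ᵀp=6.666264  c=𝟙ᵀq=41.310222  D=ac−b²=7.407876
λ₁=(c·0.180−b)/D = (41.310222·0.180−6.666264)/7.407876 = 0.103886
λ₂=(a−b·0.180)/D = (1.255064−6.666264·0.180)/7.407876 = 0.007443
w* = 0.103886·p + 0.007443·q:
  w_0 = 0.103886·3.1922 + 0.007443·15.8068 = 0.4493  (JPMorgan)
  w_1 = 0.103886·0.0956 + 0.007443·8.5310 = 0.0734  (Ford)
  w_2 = 0.103886·3.3784 + 0.007443·16.9724 = 0.4773  (Starbucks)
Σw_i=1.0000  μᵀw=0.1800
σ²=wᵀΣw=λ₁·μ_p+λ₂ = 0.103886·0.180 + 0.007443 = 0.026142 ≈ 0.0261

0.4493  0.0734  0.4773


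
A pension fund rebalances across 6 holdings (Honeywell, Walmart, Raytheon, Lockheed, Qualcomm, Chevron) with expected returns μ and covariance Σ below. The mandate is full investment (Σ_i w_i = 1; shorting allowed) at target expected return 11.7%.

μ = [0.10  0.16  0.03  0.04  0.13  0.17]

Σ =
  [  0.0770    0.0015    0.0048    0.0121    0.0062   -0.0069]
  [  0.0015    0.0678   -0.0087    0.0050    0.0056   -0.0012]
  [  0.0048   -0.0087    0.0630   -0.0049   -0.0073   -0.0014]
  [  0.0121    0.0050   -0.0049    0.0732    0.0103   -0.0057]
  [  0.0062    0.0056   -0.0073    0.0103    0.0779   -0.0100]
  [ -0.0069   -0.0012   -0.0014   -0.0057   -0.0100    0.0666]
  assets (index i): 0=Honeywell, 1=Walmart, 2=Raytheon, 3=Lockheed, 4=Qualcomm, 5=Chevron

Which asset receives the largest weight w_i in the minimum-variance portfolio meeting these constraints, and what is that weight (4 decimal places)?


u=Σ⁻¹μ = [1.2799  2.3448  1.0020  0.2180  1.8544  3.0456]
v=Σ⁻¹𝟙 = [10.2318  15.4510  20.1892  11.8732  13.7838  19.8637]
a=μᵀu=1.300757  b=𝟙ᵀu=9.744674  c=𝟙ᵀv=91.392760  D=ac−b²=23.921118
λ₁=(c·0.117−b)/D = (91.392760·0.117−9.744674)/23.921118 = 0.039642
λ₂=(a−b·0.117)/D = (1.300757−9.744674·0.117)/23.921118 = 0.006715
w* = 0.039642·u + 0.006715·v:
  w_0 = 0.039642·1.2799 + 0.006715·10.2318 = 0.1194  (Honeywell)
  w_1 = 0.039642·2.3448 + 0.006715·15.4510 = 0.1967  (Walmart)
  w_2 = 0.039642·1.0020 + 0.006715·20.1892 = 0.1753  (Raytheon)
  w_3 = 0.039642·0.2180 + 0.006715·11.8732 = 0.0884  (Lockheed)
  w_4 = 0.039642·1.8544 + 0.006715·13.7838 = 0.1661  (Qualcomm)
  w_5 = 0.039642·3.0456 + 0.006715·19.8637 = 0.2541  (Chevron)
Σw_i=1.0000  μᵀw=0.1170
σ²=wᵀΣw=λ₁·μ_p+λ₂ = 0.039642·0.117 + 0.006715 = 0.011353 ≈ 0.0114

Chevron (0.2541)
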